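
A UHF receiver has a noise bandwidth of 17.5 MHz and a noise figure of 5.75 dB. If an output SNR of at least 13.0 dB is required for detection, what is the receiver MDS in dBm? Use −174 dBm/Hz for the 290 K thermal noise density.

Sensitivity = −174 + 10 log₁₀(B) + NF + SNR_min
= −174 + 72.43 + 5.75 + 13.0
= −82.82 dBm → −82.8 dBm

−82.8 dBm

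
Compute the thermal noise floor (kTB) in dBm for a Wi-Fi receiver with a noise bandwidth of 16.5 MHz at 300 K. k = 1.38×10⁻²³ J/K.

P_n = kTB = 1.38×10⁻²³ × 300 × 1.65×10⁷ = 6.83×10⁻¹⁴ W
In dBm: 10 log₁₀(6.83×10⁻¹⁴ / 10⁻³) = −101.7 dBm

−101.7 dBm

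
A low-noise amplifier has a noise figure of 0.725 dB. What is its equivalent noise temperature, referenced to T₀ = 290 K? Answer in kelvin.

52.7 K

F = 10^(0.725/10) = 1.18168
T_e = (F − 1)·T₀ = (1.18168 − 1) × 290 = 52.7 K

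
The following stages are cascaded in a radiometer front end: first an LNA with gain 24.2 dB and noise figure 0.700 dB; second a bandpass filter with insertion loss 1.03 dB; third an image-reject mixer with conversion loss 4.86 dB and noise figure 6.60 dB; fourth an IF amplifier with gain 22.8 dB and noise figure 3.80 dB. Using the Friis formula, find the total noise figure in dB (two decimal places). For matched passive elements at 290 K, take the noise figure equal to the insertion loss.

Convert to linear (a loss of L dB is a gain of −L dB): F_i = 10^(NF_i/10), G_i = 10^(G_i,dB/10)
  Stage 1: F_1 = 10^(0.700/10) = 1.175, G_1 = 10^(24.2/10) = 263.0
  Stage 2: F_2 = 10^(1.03/10) = 1.268, G_2 = 10^(−1.03/10) = 0.7889
  Stage 3: F_3 = 10^(6.60/10) = 4.571, G_3 = 10^(−4.86/10) = 0.3266
  Stage 4: F_4 = 10^(3.80/10) = 2.399, G_4 = 10^(22.8/10) = 190.5
Friis cascade:
  F = 1.175 + (1.268 − 1)/263.0 + (4.571 − 1)/207.5 + (2.399 − 1)/67.76 = 1.214
NF = 10 log₁₀(1.214) = 0.84 dB

0.84 dB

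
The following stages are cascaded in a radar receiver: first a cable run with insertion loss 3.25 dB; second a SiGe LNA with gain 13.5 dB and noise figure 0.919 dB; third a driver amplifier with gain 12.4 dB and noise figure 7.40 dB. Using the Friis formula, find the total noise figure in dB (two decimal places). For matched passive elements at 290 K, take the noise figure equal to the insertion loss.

Convert to linear (a loss of L dB is a gain of −L dB): F_i = 10^(NF_i/10), G_i = 10^(G_i,dB/10)
  Stage 1: F_1 = 10^(3.25/10) = 2.113, G_1 = 10^(−3.25/10) = 0.4732
  Stage 2: F_2 = 10^(0.919/10) = 1.236, G_2 = 10^(13.5/10) = 22.39
  Stage 3: F_3 = 10^(7.40/10) = 5.495, G_3 = 10^(12.4/10) = 17.38
Friis cascade:
  F = 2.113 + (1.236 − 1)/0.4732 + (5.495 − 1)/10.59 = 3.036
NF = 10 log₁₀(3.036) = 4.82 dB

4.82 dB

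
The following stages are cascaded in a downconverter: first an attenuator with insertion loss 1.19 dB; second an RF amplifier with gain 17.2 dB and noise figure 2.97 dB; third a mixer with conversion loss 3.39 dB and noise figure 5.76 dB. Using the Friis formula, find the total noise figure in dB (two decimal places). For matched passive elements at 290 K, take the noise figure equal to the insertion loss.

4.27 dB

Convert to linear (a loss of L dB is a gain of −L dB): F_i = 10^(NF_i/10), G_i = 10^(G_i,dB/10)
  Stage 1: F_1 = 10^(1.19/10) = 1.315, G_1 = 10^(−1.19/10) = 0.7603
  Stage 2: F_2 = 10^(2.97/10) = 1.982, G_2 = 10^(17.2/10) = 52.48
  Stage 3: F_3 = 10^(5.76/10) = 3.767, G_3 = 10^(−3.39/10) = 0.4581
Friis cascade:
  F = 1.315 + (1.982 − 1)/0.7603 + (3.767 − 1)/39.90 = 2.675
NF = 10 log₁₀(2.675) = 4.27 dB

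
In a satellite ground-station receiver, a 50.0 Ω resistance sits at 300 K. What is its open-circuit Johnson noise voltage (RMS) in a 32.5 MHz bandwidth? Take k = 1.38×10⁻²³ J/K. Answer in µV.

5.19 µV

V_n = √(4kTRB)
4kTRB = 4 × 1.38×10⁻²³ × 300 × 5.00×10¹ × 3.25×10⁷ = 2.69×10⁻¹¹ V²
V_n = √(2.69×10⁻¹¹) = 5.19×10⁻⁶ V = 5.19 µV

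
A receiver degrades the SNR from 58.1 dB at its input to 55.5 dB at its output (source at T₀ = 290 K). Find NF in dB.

2.6 dB

NF (dB) = SNR_in(dB) − SNR_out(dB) when the source is at T₀
NF = 58.1 − 55.5 = 2.6 dB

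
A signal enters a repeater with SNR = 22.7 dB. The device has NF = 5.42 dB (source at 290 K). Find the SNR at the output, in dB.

By definition F = SNR_in/SNR_out, so in dB: SNR_out = SNR_in − NF
SNR_out = 22.7 − 5.42 = 17.28 dB

17.28 dB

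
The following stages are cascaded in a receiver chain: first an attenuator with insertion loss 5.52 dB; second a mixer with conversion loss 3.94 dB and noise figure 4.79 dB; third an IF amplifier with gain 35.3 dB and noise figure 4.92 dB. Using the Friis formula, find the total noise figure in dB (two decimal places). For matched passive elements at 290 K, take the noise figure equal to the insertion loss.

Convert to linear (a loss of L dB is a gain of −L dB): F_i = 10^(NF_i/10), G_i = 10^(G_i,dB/10)
  Stage 1: F_1 = 10^(5.52/10) = 3.565, G_1 = 10^(−5.52/10) = 0.2805
  Stage 2: F_2 = 10^(4.79/10) = 3.013, G_2 = 10^(−3.94/10) = 0.4036
  Stage 3: F_3 = 10^(4.92/10) = 3.105, G_3 = 10^(35.3/10) = 3388
Friis cascade:
  F = 3.565 + (3.013 − 1)/0.2805 + (3.105 − 1)/0.1132 = 29.32
NF = 10 log₁₀(29.32) = 14.67 dB

14.67 dB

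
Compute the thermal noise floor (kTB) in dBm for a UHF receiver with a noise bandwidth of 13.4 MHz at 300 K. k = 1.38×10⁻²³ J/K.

P_n = kTB = 1.38×10⁻²³ × 300 × 1.34×10⁷ = 5.55×10⁻¹⁴ W
In dBm: 10 log₁₀(5.55×10⁻¹⁴ / 10⁻³) = −102.6 dBm

−102.6 dBm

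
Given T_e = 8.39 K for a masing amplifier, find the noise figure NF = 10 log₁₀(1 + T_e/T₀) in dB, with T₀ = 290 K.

F = 1 + T_e/T₀ = 1 + 8.39/290 = 1.02893
NF = 10 log₁₀(1.02893) = 0.124 dB

0.124 dB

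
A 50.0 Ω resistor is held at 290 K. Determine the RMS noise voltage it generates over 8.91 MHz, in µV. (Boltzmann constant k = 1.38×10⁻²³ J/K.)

2.67 µV

V_n = √(4kTRB)
4kTRB = 4 × 1.38×10⁻²³ × 290 × 5.00×10¹ × 8.91×10⁶ = 7.13×10⁻¹² V²
V_n = √(7.13×10⁻¹²) = 2.67×10⁻⁶ V = 2.67 µV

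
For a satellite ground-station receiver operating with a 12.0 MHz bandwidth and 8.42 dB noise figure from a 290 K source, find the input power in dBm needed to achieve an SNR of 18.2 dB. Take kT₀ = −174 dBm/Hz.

Sensitivity = −174 + 10 log₁₀(B) + NF + SNR_min
= −174 + 70.79 + 8.42 + 18.2
= −76.59 dBm → −76.6 dBm

−76.6 dBm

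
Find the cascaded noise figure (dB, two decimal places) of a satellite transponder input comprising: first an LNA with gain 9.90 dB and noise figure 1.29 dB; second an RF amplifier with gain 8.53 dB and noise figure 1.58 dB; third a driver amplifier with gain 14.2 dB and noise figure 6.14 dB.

Convert to linear (a loss of L dB is a gain of −L dB): F_i = 10^(NF_i/10), G_i = 10^(G_i,dB/10)
  Stage 1: F_1 = 10^(1.29/10) = 1.346, G_1 = 10^(9.90/10) = 9.772
  Stage 2: F_2 = 10^(1.58/10) = 1.439, G_2 = 10^(8.53/10) = 7.129
  Stage 3: F_3 = 10^(6.14/10) = 4.111, G_3 = 10^(14.2/10) = 26.30
Friis cascade:
  F = 1.346 + (1.439 − 1)/9.772 + (4.111 − 1)/69.66 = 1.435
NF = 10 log₁₀(1.435) = 1.57 dB

1.57 dB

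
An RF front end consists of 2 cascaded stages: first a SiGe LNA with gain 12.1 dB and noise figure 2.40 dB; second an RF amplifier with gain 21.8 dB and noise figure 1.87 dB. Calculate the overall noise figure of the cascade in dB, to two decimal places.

Convert to linear (a loss of L dB is a gain of −L dB): F_i = 10^(NF_i/10), G_i = 10^(G_i,dB/10)
  Stage 1: F_1 = 10^(2.40/10) = 1.738, G_1 = 10^(12.1/10) = 16.22
  Stage 2: F_2 = 10^(1.87/10) = 1.538, G_2 = 10^(21.8/10) = 151.4
Friis cascade:
  F = 1.738 + (1.538 − 1)/16.22 = 1.771
NF = 10 log₁₀(1.771) = 2.48 dB

2.48 dB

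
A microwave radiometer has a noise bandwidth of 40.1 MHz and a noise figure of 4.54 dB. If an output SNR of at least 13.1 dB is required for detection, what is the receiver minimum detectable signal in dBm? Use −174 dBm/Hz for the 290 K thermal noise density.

Sensitivity = −174 + 10 log₁₀(B) + NF + SNR_min
= −174 + 76.03 + 4.54 + 13.1
= −80.33 dBm → −80.3 dBm

−80.3 dBm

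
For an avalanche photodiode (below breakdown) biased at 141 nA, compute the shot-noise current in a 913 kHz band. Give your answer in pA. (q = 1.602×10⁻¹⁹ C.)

I_n = √(2qI·B)
2qI·B = 2 × 1.602×10⁻¹⁹ × 1.41×10⁻⁷ × 9.13×10⁵ = 4.12×10⁻²⁰ A²
I_n = √(4.12×10⁻²⁰) = 2.03×10⁻¹⁰ A = 203 pA

203 pA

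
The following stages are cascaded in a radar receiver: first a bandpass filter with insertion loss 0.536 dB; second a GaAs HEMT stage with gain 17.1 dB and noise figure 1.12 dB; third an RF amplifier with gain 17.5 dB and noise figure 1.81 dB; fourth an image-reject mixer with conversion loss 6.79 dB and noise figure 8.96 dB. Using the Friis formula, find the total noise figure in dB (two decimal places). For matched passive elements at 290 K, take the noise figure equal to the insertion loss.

1.70 dB

Convert to linear (a loss of L dB is a gain of −L dB): F_i = 10^(NF_i/10), G_i = 10^(G_i,dB/10)
  Stage 1: F_1 = 10^(0.536/10) = 1.131, G_1 = 10^(−0.536/10) = 0.8839
  Stage 2: F_2 = 10^(1.12/10) = 1.294, G_2 = 10^(17.1/10) = 51.29
  Stage 3: F_3 = 10^(1.81/10) = 1.517, G_3 = 10^(17.5/10) = 56.23
  Stage 4: F_4 = 10^(8.96/10) = 7.870, G_4 = 10^(−6.79/10) = 0.2094
Friis cascade:
  F = 1.131 + (1.294 − 1)/0.8839 + (1.517 − 1)/45.33 + (7.870 − 1)/2549 = 1.478
NF = 10 log₁₀(1.478) = 1.70 dB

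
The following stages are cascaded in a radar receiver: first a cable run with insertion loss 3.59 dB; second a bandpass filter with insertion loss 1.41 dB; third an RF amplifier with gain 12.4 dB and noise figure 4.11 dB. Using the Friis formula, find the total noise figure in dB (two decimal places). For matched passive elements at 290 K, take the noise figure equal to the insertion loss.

9.11 dB

Convert to linear (a loss of L dB is a gain of −L dB): F_i = 10^(NF_i/10), G_i = 10^(G_i,dB/10)
  Stage 1: F_1 = 10^(3.59/10) = 2.286, G_1 = 10^(−3.59/10) = 0.4375
  Stage 2: F_2 = 10^(1.41/10) = 1.384, G_2 = 10^(−1.41/10) = 0.7228
  Stage 3: F_3 = 10^(4.11/10) = 2.576, G_3 = 10^(12.4/10) = 17.38
Friis cascade:
  F = 2.286 + (1.384 − 1)/0.4375 + (2.576 − 1)/0.3162 = 8.147
NF = 10 log₁₀(8.147) = 9.11 dB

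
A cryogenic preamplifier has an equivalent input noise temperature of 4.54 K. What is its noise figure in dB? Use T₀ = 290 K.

0.067 dB

F = 1 + T_e/T₀ = 1 + 4.54/290 = 1.01566
NF = 10 log₁₀(1.01566) = 0.067 dB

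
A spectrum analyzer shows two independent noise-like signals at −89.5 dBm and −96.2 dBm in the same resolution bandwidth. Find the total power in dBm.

−88.7 dBm

Convert to linear, add, convert back:
P₁ = 1.12×10⁻¹² W, P₂ = 2.40×10⁻¹³ W
P_tot = 1.36×10⁻¹² W → 10 log₁₀(P_tot / 10⁻³) = −88.7 dBm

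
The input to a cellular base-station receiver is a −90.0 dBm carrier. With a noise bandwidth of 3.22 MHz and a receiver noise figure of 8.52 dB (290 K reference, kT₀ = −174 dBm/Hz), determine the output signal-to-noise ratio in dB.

Noise floor: N = −174 + 10 log₁₀(B) + NF
10 log₁₀(3.22×10⁶) = 65.08 dB
N = −174 + 65.08 + 8.52 = −100.40 dBm
SNR = P_sig − N = −90.0 − (−100.40) = 10.40 dB → 10.4 dB

10.4 dB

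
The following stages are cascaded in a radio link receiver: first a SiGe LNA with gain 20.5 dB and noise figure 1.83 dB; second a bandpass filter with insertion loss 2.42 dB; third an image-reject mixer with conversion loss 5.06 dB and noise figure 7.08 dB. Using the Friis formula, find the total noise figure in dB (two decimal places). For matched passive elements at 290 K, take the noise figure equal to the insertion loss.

2.03 dB

Convert to linear (a loss of L dB is a gain of −L dB): F_i = 10^(NF_i/10), G_i = 10^(G_i,dB/10)
  Stage 1: F_1 = 10^(1.83/10) = 1.524, G_1 = 10^(20.5/10) = 112.2
  Stage 2: F_2 = 10^(2.42/10) = 1.746, G_2 = 10^(−2.42/10) = 0.5728
  Stage 3: F_3 = 10^(7.08/10) = 5.105, G_3 = 10^(−5.06/10) = 0.3119
Friis cascade:
  F = 1.524 + (1.746 − 1)/112.2 + (5.105 − 1)/64.27 = 1.595
NF = 10 log₁₀(1.595) = 2.03 dB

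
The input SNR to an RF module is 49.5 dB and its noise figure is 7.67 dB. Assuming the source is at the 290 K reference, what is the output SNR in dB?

By definition F = SNR_in/SNR_out, so in dB: SNR_out = SNR_in − NF
SNR_out = 49.5 − 7.67 = 41.83 dB

41.83 dB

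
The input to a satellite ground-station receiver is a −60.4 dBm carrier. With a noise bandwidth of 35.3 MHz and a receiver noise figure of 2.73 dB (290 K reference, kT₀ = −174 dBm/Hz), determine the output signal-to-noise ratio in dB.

Noise floor: N = −174 + 10 log₁₀(B) + NF
10 log₁₀(3.53×10⁷) = 75.48 dB
N = −174 + 75.48 + 2.73 = −95.79 dBm
SNR = P_sig − N = −60.4 − (−95.79) = 35.39 dB → 35.4 dB

35.4 dB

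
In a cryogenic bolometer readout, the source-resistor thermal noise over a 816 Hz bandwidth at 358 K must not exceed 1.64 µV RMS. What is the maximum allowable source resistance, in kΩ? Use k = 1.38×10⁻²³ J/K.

167 kΩ

Johnson–Nyquist: V_n = √(4kTRB) ⇒ R = V_n² / (4kTB)
4kTB = 4 × 1.38×10⁻²³ × 358 × 8.16×10² = 1.61×10⁻¹⁷
R = (1.64×10⁻⁶)² / 1.61×10⁻¹⁷ = 1.67×10⁵ Ω = 167 kΩ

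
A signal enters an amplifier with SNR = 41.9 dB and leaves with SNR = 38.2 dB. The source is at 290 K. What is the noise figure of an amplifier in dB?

NF (dB) = SNR_in(dB) − SNR_out(dB) when the source is at T₀
NF = 41.9 − 38.2 = 3.7 dB

3.7 dB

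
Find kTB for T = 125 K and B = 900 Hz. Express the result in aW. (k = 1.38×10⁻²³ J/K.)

P_n = kTB = 1.38×10⁻²³ × 125 × 9.00×10² = 1.55×10⁻¹⁸ W = 1.55 aW

1.55 aW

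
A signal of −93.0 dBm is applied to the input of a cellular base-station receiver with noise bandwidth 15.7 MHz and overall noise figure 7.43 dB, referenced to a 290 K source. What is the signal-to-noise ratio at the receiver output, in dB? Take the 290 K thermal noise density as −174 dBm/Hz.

1.6 dB

Noise floor: N = −174 + 10 log₁₀(B) + NF
10 log₁₀(1.57×10⁷) = 71.96 dB
N = −174 + 71.96 + 7.43 = −94.61 dBm
SNR = P_sig − N = −93.0 − (−94.61) = 1.61 dB → 1.6 dB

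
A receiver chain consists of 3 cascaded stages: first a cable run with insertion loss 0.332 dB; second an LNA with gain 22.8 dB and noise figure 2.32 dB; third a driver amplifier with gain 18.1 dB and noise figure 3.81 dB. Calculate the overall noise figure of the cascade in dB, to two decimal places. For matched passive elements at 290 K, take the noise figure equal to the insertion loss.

Convert to linear (a loss of L dB is a gain of −L dB): F_i = 10^(NF_i/10), G_i = 10^(G_i,dB/10)
  Stage 1: F_1 = 10^(0.332/10) = 1.079, G_1 = 10^(−0.332/10) = 0.9264
  Stage 2: F_2 = 10^(2.32/10) = 1.706, G_2 = 10^(22.8/10) = 190.5
  Stage 3: F_3 = 10^(3.81/10) = 2.404, G_3 = 10^(18.1/10) = 64.57
Friis cascade:
  F = 1.079 + (1.706 − 1)/0.9264 + (2.404 − 1)/176.5 = 1.850
NF = 10 log₁₀(1.850) = 2.67 dB

2.67 dB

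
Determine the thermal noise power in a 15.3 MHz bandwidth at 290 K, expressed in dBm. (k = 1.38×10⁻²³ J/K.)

−102.1 dBm

P_n = kTB = 1.38×10⁻²³ × 290 × 1.53×10⁷ = 6.12×10⁻¹⁴ W
In dBm: 10 log₁₀(6.12×10⁻¹⁴ / 10⁻³) = −102.1 dBm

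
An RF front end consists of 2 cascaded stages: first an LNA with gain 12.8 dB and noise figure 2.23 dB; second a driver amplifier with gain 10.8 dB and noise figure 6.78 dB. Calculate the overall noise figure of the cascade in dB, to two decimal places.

2.72 dB

Convert to linear (a loss of L dB is a gain of −L dB): F_i = 10^(NF_i/10), G_i = 10^(G_i,dB/10)
  Stage 1: F_1 = 10^(2.23/10) = 1.671, G_1 = 10^(12.8/10) = 19.05
  Stage 2: F_2 = 10^(6.78/10) = 4.764, G_2 = 10^(10.8/10) = 12.02
Friis cascade:
  F = 1.671 + (4.764 − 1)/19.05 = 1.869
NF = 10 log₁₀(1.869) = 2.72 dB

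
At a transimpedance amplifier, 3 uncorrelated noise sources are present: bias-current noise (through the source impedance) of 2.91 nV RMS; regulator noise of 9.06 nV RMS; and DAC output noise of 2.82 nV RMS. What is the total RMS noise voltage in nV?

9.92 nV

Uncorrelated sources add in power (mean-square): V_tot = √(ΣV_i²)
V_tot = √[(2.91×10⁻⁹)² + (9.06×10⁻⁹)² + (2.82×10⁻⁹)²] = 9.92×10⁻⁹ V = 9.92 nV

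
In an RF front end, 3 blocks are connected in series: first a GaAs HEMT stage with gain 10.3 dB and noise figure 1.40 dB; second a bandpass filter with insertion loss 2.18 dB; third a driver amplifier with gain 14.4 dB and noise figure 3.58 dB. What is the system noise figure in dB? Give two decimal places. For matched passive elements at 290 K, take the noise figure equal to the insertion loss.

2.14 dB

Convert to linear (a loss of L dB is a gain of −L dB): F_i = 10^(NF_i/10), G_i = 10^(G_i,dB/10)
  Stage 1: F_1 = 10^(1.40/10) = 1.380, G_1 = 10^(10.3/10) = 10.72
  Stage 2: F_2 = 10^(2.18/10) = 1.652, G_2 = 10^(−2.18/10) = 0.6053
  Stage 3: F_3 = 10^(3.58/10) = 2.280, G_3 = 10^(14.4/10) = 27.54
Friis cascade:
  F = 1.380 + (1.652 − 1)/10.72 + (2.280 − 1)/6.486 = 1.639
NF = 10 log₁₀(1.639) = 2.14 dB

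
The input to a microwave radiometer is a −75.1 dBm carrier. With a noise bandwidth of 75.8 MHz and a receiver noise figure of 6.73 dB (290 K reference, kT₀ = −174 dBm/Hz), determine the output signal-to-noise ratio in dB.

13.4 dB

Noise floor: N = −174 + 10 log₁₀(B) + NF
10 log₁₀(7.58×10⁷) = 78.8 dB
N = −174 + 78.8 + 6.73 = −88.47 dBm
SNR = P_sig − N = −75.1 − (−88.47) = 13.37 dB → 13.4 dB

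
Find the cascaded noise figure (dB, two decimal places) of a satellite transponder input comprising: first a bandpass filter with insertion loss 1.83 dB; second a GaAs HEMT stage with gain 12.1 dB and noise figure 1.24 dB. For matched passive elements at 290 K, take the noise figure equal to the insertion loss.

Convert to linear (a loss of L dB is a gain of −L dB): F_i = 10^(NF_i/10), G_i = 10^(G_i,dB/10)
  Stage 1: F_1 = 10^(1.83/10) = 1.524, G_1 = 10^(−1.83/10) = 0.6561
  Stage 2: F_2 = 10^(1.24/10) = 1.330, G_2 = 10^(12.1/10) = 16.22
Friis cascade:
  F = 1.524 + (1.330 − 1)/0.6561 = 2.028
NF = 10 log₁₀(2.028) = 3.07 dB

3.07 dB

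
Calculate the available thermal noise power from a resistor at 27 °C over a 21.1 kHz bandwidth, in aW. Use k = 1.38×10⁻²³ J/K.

T = 27 °C + 273.15 = 300.15 K
P_n = kTB = 1.38×10⁻²³ × 300.15 × 2.11×10⁴ = 8.74×10⁻¹⁷ W = 87.4 aW

87.4 aW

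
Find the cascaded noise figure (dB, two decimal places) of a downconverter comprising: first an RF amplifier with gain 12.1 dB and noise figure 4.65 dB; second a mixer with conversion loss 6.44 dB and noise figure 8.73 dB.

5.21 dB

Convert to linear (a loss of L dB is a gain of −L dB): F_i = 10^(NF_i/10), G_i = 10^(G_i,dB/10)
  Stage 1: F_1 = 10^(4.65/10) = 2.917, G_1 = 10^(12.1/10) = 16.22
  Stage 2: F_2 = 10^(8.73/10) = 7.464, G_2 = 10^(−6.44/10) = 0.2270
Friis cascade:
  F = 2.917 + (7.464 − 1)/16.22 = 3.316
NF = 10 log₁₀(3.316) = 5.21 dB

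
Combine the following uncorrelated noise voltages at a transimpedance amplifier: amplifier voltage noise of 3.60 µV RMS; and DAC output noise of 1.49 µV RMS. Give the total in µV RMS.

Uncorrelated sources add in power (mean-square): V_tot = √(ΣV_i²)
V_tot = √[(3.60×10⁻⁶)² + (1.49×10⁻⁶)²] = 3.90×10⁻⁶ V = 3.90 µV

3.90 µV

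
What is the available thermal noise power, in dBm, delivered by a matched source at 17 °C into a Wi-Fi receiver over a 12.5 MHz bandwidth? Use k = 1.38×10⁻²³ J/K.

T = 17 °C + 273.15 = 290.15 K
P_n = kTB = 1.38×10⁻²³ × 290.15 × 1.25×10⁷ = 5.01×10⁻¹⁴ W
In dBm: 10 log₁₀(5.01×10⁻¹⁴ / 10⁻³) = −103.0 dBm

−103.0 dBm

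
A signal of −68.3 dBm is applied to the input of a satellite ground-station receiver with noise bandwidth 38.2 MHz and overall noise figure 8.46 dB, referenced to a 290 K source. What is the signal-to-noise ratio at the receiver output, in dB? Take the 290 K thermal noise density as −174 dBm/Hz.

21.4 dB

Noise floor: N = −174 + 10 log₁₀(B) + NF
10 log₁₀(3.82×10⁷) = 75.82 dB
N = −174 + 75.82 + 8.46 = −89.72 dBm
SNR = P_sig − N = −68.3 − (−89.72) = 21.42 dB → 21.4 dB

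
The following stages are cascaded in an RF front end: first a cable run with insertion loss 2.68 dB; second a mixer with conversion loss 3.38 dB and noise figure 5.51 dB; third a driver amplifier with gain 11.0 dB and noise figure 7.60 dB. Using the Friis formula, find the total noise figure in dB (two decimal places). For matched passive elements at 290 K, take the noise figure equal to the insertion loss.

Convert to linear (a loss of L dB is a gain of −L dB): F_i = 10^(NF_i/10), G_i = 10^(G_i,dB/10)
  Stage 1: F_1 = 10^(2.68/10) = 1.854, G_1 = 10^(−2.68/10) = 0.5395
  Stage 2: F_2 = 10^(5.51/10) = 3.556, G_2 = 10^(−3.38/10) = 0.4592
  Stage 3: F_3 = 10^(7.60/10) = 5.754, G_3 = 10^(11.0/10) = 12.59
Friis cascade:
  F = 1.854 + (3.556 − 1)/0.5395 + (5.754 − 1)/0.2477 = 25.78
NF = 10 log₁₀(25.78) = 14.11 dB

14.11 dB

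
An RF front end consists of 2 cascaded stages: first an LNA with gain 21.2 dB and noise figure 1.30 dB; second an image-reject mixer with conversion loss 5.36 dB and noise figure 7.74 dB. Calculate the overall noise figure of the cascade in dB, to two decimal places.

Convert to linear (a loss of L dB is a gain of −L dB): F_i = 10^(NF_i/10), G_i = 10^(G_i,dB/10)
  Stage 1: F_1 = 10^(1.30/10) = 1.349, G_1 = 10^(21.2/10) = 131.8
  Stage 2: F_2 = 10^(7.74/10) = 5.943, G_2 = 10^(−5.36/10) = 0.2911
Friis cascade:
  F = 1.349 + (5.943 − 1)/131.8 = 1.386
NF = 10 log₁₀(1.386) = 1.42 dB

1.42 dB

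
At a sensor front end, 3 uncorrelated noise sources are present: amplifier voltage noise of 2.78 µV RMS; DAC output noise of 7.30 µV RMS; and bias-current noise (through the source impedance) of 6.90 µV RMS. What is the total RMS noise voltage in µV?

10.4 µV

Uncorrelated sources add in power (mean-square): V_tot = √(ΣV_i²)
V_tot = √[(2.78×10⁻⁶)² + (7.30×10⁻⁶)² + (6.90×10⁻⁶)²] = 1.04×10⁻⁵ V = 10.4 µV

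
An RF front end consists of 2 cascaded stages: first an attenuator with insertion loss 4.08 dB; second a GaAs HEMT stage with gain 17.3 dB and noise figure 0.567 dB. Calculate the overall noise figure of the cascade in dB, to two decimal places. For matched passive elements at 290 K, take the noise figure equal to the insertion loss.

4.65 dB

Convert to linear (a loss of L dB is a gain of −L dB): F_i = 10^(NF_i/10), G_i = 10^(G_i,dB/10)
  Stage 1: F_1 = 10^(4.08/10) = 2.559, G_1 = 10^(−4.08/10) = 0.3908
  Stage 2: F_2 = 10^(0.567/10) = 1.139, G_2 = 10^(17.3/10) = 53.70
Friis cascade:
  F = 2.559 + (1.139 − 1)/0.3908 = 2.915
NF = 10 log₁₀(2.915) = 4.65 dB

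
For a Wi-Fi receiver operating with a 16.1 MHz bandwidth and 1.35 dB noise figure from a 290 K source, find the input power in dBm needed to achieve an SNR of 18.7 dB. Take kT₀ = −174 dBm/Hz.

Sensitivity = −174 + 10 log₁₀(B) + NF + SNR_min
= −174 + 72.07 + 1.35 + 18.7
= −81.88 dBm → −81.9 dBm

−81.9 dBm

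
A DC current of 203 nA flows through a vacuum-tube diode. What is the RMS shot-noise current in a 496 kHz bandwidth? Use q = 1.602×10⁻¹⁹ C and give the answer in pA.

I_n = √(2qI·B)
2qI·B = 2 × 1.602×10⁻¹⁹ × 2.03×10⁻⁷ × 4.96×10⁵ = 3.23×10⁻²⁰ A²
I_n = √(3.23×10⁻²⁰) = 1.80×10⁻¹⁰ A = 180 pA

180 pA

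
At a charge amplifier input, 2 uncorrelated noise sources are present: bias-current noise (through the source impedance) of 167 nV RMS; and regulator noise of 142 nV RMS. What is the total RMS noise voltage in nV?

219 nV

Uncorrelated sources add in power (mean-square): V_tot = √(ΣV_i²)
V_tot = √[(1.67×10⁻⁷)² + (1.42×10⁻⁷)²] = 2.19×10⁻⁷ V = 219 nV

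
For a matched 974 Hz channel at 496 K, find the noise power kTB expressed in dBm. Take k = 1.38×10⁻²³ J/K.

−141.8 dBm

P_n = kTB = 1.38×10⁻²³ × 496 × 9.74×10² = 6.67×10⁻¹⁸ W
In dBm: 10 log₁₀(6.67×10⁻¹⁸ / 10⁻³) = −141.8 dBm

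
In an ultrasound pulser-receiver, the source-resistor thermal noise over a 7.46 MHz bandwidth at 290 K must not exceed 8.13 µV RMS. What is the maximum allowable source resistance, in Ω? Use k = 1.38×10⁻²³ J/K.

Johnson–Nyquist: V_n = √(4kTRB) ⇒ R = V_n² / (4kTB)
4kTB = 4 × 1.38×10⁻²³ × 290 × 7.46×10⁶ = 1.19×10⁻¹³
R = (8.13×10⁻⁶)² / 1.19×10⁻¹³ = 5.53×10² Ω = 553 Ω

553 Ω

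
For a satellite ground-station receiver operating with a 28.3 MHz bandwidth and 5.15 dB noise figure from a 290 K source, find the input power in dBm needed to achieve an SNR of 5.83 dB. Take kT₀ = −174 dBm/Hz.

−88.5 dBm

Sensitivity = −174 + 10 log₁₀(B) + NF + SNR_min
= −174 + 74.52 + 5.15 + 5.83
= −88.50 dBm → −88.5 dBm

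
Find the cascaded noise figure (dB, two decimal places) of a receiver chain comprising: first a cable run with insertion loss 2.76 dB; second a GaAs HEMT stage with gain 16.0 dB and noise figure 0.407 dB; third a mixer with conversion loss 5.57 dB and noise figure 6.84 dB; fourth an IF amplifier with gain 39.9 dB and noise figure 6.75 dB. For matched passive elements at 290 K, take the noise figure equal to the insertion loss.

Convert to linear (a loss of L dB is a gain of −L dB): F_i = 10^(NF_i/10), G_i = 10^(G_i,dB/10)
  Stage 1: F_1 = 10^(2.76/10) = 1.888, G_1 = 10^(−2.76/10) = 0.5297
  Stage 2: F_2 = 10^(0.407/10) = 1.098, G_2 = 10^(16.0/10) = 39.81
  Stage 3: F_3 = 10^(6.84/10) = 4.831, G_3 = 10^(−5.57/10) = 0.2773
  Stage 4: F_4 = 10^(6.75/10) = 4.732, G_4 = 10^(39.9/10) = 9772
Friis cascade:
  F = 1.888 + (1.098 − 1)/0.5297 + (4.831 − 1)/21.09 + (4.732 − 1)/5.848 = 2.893
NF = 10 log₁₀(2.893) = 4.61 dB

4.61 dB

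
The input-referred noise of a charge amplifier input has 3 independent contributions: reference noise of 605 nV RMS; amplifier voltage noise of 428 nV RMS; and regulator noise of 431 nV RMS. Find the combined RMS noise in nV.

857 nV

Uncorrelated sources add in power (mean-square): V_tot = √(ΣV_i²)
V_tot = √[(6.05×10⁻⁷)² + (4.28×10⁻⁷)² + (4.31×10⁻⁷)²] = 8.57×10⁻⁷ V = 857 nV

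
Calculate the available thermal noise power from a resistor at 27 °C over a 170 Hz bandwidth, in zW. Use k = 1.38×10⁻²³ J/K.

704 zW

T = 27 °C + 273.15 = 300.15 K
P_n = kTB = 1.38×10⁻²³ × 300.15 × 1.70×10² = 7.04×10⁻¹⁹ W = 704 zW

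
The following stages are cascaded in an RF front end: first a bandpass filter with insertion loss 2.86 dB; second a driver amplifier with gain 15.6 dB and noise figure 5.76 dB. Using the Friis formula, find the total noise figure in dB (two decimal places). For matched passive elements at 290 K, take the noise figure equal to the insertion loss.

Convert to linear (a loss of L dB is a gain of −L dB): F_i = 10^(NF_i/10), G_i = 10^(G_i,dB/10)
  Stage 1: F_1 = 10^(2.86/10) = 1.932, G_1 = 10^(−2.86/10) = 0.5176
  Stage 2: F_2 = 10^(5.76/10) = 3.767, G_2 = 10^(15.6/10) = 36.31
Friis cascade:
  F = 1.932 + (3.767 − 1)/0.5176 = 7.278
NF = 10 log₁₀(7.278) = 8.62 dB

8.62 dB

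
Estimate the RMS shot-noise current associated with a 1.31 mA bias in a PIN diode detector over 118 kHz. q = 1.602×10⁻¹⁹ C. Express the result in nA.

I_n = √(2qI·B)
2qI·B = 2 × 1.602×10⁻¹⁹ × 1.31×10⁻³ × 1.18×10⁵ = 4.95×10⁻¹⁷ A²
I_n = √(4.95×10⁻¹⁷) = 7.04×10⁻⁹ A = 7.04 nA

7.04 nA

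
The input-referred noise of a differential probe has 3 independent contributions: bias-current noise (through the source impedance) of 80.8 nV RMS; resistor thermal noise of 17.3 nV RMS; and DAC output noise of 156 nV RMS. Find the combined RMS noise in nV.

177 nV

Uncorrelated sources add in power (mean-square): V_tot = √(ΣV_i²)
V_tot = √[(8.08×10⁻⁸)² + (1.73×10⁻⁸)² + (1.56×10⁻⁷)²] = 1.77×10⁻⁷ V = 177 nV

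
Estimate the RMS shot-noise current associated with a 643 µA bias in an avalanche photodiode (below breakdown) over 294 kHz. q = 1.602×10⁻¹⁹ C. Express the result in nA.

I_n = √(2qI·B)
2qI·B = 2 × 1.602×10⁻¹⁹ × 6.43×10⁻⁴ × 2.94×10⁵ = 6.06×10⁻¹⁷ A²
I_n = √(6.06×10⁻¹⁷) = 7.78×10⁻⁹ A = 7.78 nA

7.78 nA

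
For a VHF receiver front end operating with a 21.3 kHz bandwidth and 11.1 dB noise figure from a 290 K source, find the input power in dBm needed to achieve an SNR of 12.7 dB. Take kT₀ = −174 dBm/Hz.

−106.9 dBm

Sensitivity = −174 + 10 log₁₀(B) + NF + SNR_min
= −174 + 43.28 + 11.1 + 12.7
= −106.92 dBm → −106.9 dBm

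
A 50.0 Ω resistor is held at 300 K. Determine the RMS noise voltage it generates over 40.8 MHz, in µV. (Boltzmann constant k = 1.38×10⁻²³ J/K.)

V_n = √(4kTRB)
4kTRB = 4 × 1.38×10⁻²³ × 300 × 5.00×10¹ × 4.08×10⁷ = 3.38×10⁻¹¹ V²
V_n = √(3.38×10⁻¹¹) = 5.81×10⁻⁶ V = 5.81 µV

5.81 µV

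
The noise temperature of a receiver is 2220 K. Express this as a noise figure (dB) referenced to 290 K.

F = 1 + T_e/T₀ = 1 + 2220/290 = 8.65517
NF = 10 log₁₀(8.65517) = 9.37 dB

9.37 dB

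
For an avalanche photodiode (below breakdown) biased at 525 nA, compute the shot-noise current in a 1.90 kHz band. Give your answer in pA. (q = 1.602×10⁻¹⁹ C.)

17.9 pA

I_n = √(2qI·B)
2qI·B = 2 × 1.602×10⁻¹⁹ × 5.25×10⁻⁷ × 1.90×10³ = 3.20×10⁻²² A²
I_n = √(3.20×10⁻²²) = 1.79×10⁻¹¹ A = 17.9 pA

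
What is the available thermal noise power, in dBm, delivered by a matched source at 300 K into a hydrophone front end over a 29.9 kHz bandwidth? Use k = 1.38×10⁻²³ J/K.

−129.1 dBm

P_n = kTB = 1.38×10⁻²³ × 300 × 2.99×10⁴ = 1.24×10⁻¹⁶ W
In dBm: 10 log₁₀(1.24×10⁻¹⁶ / 10⁻³) = −129.1 dBm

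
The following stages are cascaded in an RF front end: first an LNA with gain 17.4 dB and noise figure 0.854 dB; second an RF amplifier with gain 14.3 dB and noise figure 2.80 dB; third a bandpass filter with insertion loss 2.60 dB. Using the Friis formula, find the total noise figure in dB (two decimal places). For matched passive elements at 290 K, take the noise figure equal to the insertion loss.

0.91 dB

Convert to linear (a loss of L dB is a gain of −L dB): F_i = 10^(NF_i/10), G_i = 10^(G_i,dB/10)
  Stage 1: F_1 = 10^(0.854/10) = 1.217, G_1 = 10^(17.4/10) = 54.95
  Stage 2: F_2 = 10^(2.80/10) = 1.905, G_2 = 10^(14.3/10) = 26.92
  Stage 3: F_3 = 10^(2.60/10) = 1.820, G_3 = 10^(−2.60/10) = 0.5495
Friis cascade:
  F = 1.217 + (1.905 − 1)/54.95 + (1.820 − 1)/1479 = 1.234
NF = 10 log₁₀(1.234) = 0.91 dB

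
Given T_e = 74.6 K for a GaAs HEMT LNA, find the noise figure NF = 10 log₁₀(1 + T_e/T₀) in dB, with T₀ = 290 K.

F = 1 + T_e/T₀ = 1 + 74.6/290 = 1.25724
NF = 10 log₁₀(1.25724) = 0.994 dB

0.994 dB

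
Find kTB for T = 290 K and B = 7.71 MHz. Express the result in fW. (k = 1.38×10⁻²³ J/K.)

30.9 fW

P_n = kTB = 1.38×10⁻²³ × 290 × 7.71×10⁶ = 3.09×10⁻¹⁴ W = 30.9 fW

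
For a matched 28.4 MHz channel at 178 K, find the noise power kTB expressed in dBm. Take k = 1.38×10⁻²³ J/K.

P_n = kTB = 1.38×10⁻²³ × 178 × 2.84×10⁷ = 6.98×10⁻¹⁴ W
In dBm: 10 log₁₀(6.98×10⁻¹⁴ / 10⁻³) = −101.6 dBm

−101.6 dBm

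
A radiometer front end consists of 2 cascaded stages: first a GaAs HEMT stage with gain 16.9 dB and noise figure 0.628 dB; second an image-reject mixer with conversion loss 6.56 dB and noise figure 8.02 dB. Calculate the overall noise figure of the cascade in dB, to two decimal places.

Convert to linear (a loss of L dB is a gain of −L dB): F_i = 10^(NF_i/10), G_i = 10^(G_i,dB/10)
  Stage 1: F_1 = 10^(0.628/10) = 1.156, G_1 = 10^(16.9/10) = 48.98
  Stage 2: F_2 = 10^(8.02/10) = 6.339, G_2 = 10^(−6.56/10) = 0.2208
Friis cascade:
  F = 1.156 + (6.339 − 1)/48.98 = 1.265
NF = 10 log₁₀(1.265) = 1.02 dB

1.02 dB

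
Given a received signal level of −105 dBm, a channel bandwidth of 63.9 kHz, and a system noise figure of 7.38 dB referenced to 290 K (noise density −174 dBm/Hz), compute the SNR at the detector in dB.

13.6 dB

Noise floor: N = −174 + 10 log₁₀(B) + NF
10 log₁₀(6.39×10⁴) = 48.06 dB
N = −174 + 48.06 + 7.38 = −118.56 dBm
SNR = P_sig − N = −105 − (−118.56) = 13.56 dB → 13.6 dB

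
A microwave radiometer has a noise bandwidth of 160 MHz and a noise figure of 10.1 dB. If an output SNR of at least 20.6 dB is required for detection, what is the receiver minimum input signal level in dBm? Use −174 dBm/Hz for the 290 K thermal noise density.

Sensitivity = −174 + 10 log₁₀(B) + NF + SNR_min
= −174 + 82.04 + 10.1 + 20.6
= −61.26 dBm → −61.3 dBm

−61.3 dBm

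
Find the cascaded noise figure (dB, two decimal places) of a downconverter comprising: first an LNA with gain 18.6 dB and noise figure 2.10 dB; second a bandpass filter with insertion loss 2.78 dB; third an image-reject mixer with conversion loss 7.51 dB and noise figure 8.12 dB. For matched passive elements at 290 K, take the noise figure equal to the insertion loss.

Convert to linear (a loss of L dB is a gain of −L dB): F_i = 10^(NF_i/10), G_i = 10^(G_i,dB/10)
  Stage 1: F_1 = 10^(2.10/10) = 1.622, G_1 = 10^(18.6/10) = 72.44
  Stage 2: F_2 = 10^(2.78/10) = 1.897, G_2 = 10^(−2.78/10) = 0.5272
  Stage 3: F_3 = 10^(8.12/10) = 6.486, G_3 = 10^(−7.51/10) = 0.1774
Friis cascade:
  F = 1.622 + (1.897 − 1)/72.44 + (6.486 − 1)/38.19 = 1.778
NF = 10 log₁₀(1.778) = 2.50 dB

2.50 dB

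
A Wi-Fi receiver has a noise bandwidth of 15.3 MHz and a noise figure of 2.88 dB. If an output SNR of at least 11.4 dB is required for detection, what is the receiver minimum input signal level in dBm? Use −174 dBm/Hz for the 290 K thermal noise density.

−87.9 dBm

Sensitivity = −174 + 10 log₁₀(B) + NF + SNR_min
= −174 + 71.85 + 2.88 + 11.4
= −87.87 dBm → −87.9 dBm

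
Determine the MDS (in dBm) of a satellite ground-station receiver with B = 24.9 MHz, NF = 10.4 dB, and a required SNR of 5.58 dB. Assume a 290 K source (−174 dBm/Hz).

Sensitivity = −174 + 10 log₁₀(B) + NF + SNR_min
= −174 + 73.96 + 10.4 + 5.58
= −84.06 dBm → −84.1 dBm

−84.1 dBm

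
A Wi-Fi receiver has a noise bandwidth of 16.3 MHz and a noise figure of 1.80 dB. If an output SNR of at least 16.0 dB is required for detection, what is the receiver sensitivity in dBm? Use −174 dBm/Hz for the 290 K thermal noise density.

Sensitivity = −174 + 10 log₁₀(B) + NF + SNR_min
= −174 + 72.12 + 1.80 + 16.0
= −84.08 dBm → −84.1 dBm

−84.1 dBm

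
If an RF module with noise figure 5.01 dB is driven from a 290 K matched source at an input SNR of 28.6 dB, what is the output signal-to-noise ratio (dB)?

By definition F = SNR_in/SNR_out, so in dB: SNR_out = SNR_in − NF
SNR_out = 28.6 − 5.01 = 23.59 dB

23.59 dB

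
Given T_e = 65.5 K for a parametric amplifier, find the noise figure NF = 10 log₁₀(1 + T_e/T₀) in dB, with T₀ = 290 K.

0.884 dB

F = 1 + T_e/T₀ = 1 + 65.5/290 = 1.22586
NF = 10 log₁₀(1.22586) = 0.884 dB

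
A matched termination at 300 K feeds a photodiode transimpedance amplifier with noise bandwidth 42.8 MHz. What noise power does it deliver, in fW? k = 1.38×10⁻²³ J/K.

P_n = kTB = 1.38×10⁻²³ × 300 × 4.28×10⁷ = 1.77×10⁻¹³ W = 177 fW

177 fW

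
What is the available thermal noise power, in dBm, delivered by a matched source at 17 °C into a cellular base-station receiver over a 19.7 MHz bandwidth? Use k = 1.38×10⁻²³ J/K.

T = 17 °C + 273.15 = 290.15 K
P_n = kTB = 1.38×10⁻²³ × 290.15 × 1.97×10⁷ = 7.89×10⁻¹⁴ W
In dBm: 10 log₁₀(7.89×10⁻¹⁴ / 10⁻³) = −101.0 dBm

−101.0 dBm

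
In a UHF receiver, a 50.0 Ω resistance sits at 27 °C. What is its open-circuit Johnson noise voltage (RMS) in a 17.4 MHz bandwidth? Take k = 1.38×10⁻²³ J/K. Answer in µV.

3.80 µV

T = 27 °C + 273.15 = 300.15 K
V_n = √(4kTRB)
4kTRB = 4 × 1.38×10⁻²³ × 300.15 × 5.00×10¹ × 1.74×10⁷ = 1.44×10⁻¹¹ V²
V_n = √(1.44×10⁻¹¹) = 3.80×10⁻⁶ V = 3.80 µV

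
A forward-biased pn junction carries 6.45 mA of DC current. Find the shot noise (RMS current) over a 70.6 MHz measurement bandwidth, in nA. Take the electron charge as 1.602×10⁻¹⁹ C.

382 nA

I_n = √(2qI·B)
2qI·B = 2 × 1.602×10⁻¹⁹ × 6.45×10⁻³ × 7.06×10⁷ = 1.46×10⁻¹³ A²
I_n = √(1.46×10⁻¹³) = 3.82×10⁻⁷ A = 382 nA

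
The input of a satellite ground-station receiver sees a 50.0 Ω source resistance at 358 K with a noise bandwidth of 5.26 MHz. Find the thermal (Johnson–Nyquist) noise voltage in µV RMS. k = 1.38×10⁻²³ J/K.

2.28 µV

V_n = √(4kTRB)
4kTRB = 4 × 1.38×10⁻²³ × 358 × 5.00×10¹ × 5.26×10⁶ = 5.20×10⁻¹² V²
V_n = √(5.20×10⁻¹²) = 2.28×10⁻⁶ V = 2.28 µV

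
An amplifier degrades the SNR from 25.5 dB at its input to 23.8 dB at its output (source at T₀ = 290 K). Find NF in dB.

1.7 dB

NF (dB) = SNR_in(dB) − SNR_out(dB) when the source is at T₀
NF = 25.5 − 23.8 = 1.7 dB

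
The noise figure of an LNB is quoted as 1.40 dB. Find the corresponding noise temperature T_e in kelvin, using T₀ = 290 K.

F = 10^(1.40/10) = 1.38038
T_e = (F − 1)·T₀ = (1.38038 − 1) × 290 = 110 K

110 K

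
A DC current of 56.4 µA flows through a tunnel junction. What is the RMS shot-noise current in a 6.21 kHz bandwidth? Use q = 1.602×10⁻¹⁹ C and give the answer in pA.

335 pA

I_n = √(2qI·B)
2qI·B = 2 × 1.602×10⁻¹⁹ × 5.64×10⁻⁵ × 6.21×10³ = 1.12×10⁻¹⁹ A²
I_n = √(1.12×10⁻¹⁹) = 3.35×10⁻¹⁰ A = 335 pA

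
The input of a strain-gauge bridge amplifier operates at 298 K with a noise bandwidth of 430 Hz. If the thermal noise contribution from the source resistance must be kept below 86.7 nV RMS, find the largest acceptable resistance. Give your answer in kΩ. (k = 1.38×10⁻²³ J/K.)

Johnson–Nyquist: V_n = √(4kTRB) ⇒ R = V_n² / (4kTB)
4kTB = 4 × 1.38×10⁻²³ × 298 × 4.30×10² = 7.07×10⁻¹⁸
R = (8.67×10⁻⁸)² / 7.07×10⁻¹⁸ = 1.06×10³ Ω = 1.06 kΩ

1.06 kΩ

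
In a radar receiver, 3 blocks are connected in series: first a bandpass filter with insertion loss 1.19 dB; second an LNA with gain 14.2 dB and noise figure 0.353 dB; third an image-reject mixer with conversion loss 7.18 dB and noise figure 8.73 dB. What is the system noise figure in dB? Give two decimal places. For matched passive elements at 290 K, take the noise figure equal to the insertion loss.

Convert to linear (a loss of L dB is a gain of −L dB): F_i = 10^(NF_i/10), G_i = 10^(G_i,dB/10)
  Stage 1: F_1 = 10^(1.19/10) = 1.315, G_1 = 10^(−1.19/10) = 0.7603
  Stage 2: F_2 = 10^(0.353/10) = 1.085, G_2 = 10^(14.2/10) = 26.30
  Stage 3: F_3 = 10^(8.73/10) = 7.464, G_3 = 10^(−7.18/10) = 0.1914
Friis cascade:
  F = 1.315 + (1.085 − 1)/0.7603 + (7.464 − 1)/20.00 = 1.750
NF = 10 log₁₀(1.750) = 2.43 dB

2.43 dB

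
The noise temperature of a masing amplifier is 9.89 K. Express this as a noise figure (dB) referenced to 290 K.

0.146 dB

F = 1 + T_e/T₀ = 1 + 9.89/290 = 1.0341
NF = 10 log₁₀(1.0341) = 0.146 dB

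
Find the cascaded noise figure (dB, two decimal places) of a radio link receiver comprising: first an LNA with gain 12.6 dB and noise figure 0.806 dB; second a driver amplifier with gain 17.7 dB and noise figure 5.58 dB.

Convert to linear (a loss of L dB is a gain of −L dB): F_i = 10^(NF_i/10), G_i = 10^(G_i,dB/10)
  Stage 1: F_1 = 10^(0.806/10) = 1.204, G_1 = 10^(12.6/10) = 18.20
  Stage 2: F_2 = 10^(5.58/10) = 3.614, G_2 = 10^(17.7/10) = 58.88
Friis cascade:
  F = 1.204 + (3.614 − 1)/18.20 = 1.348
NF = 10 log₁₀(1.348) = 1.30 dB

1.30 dB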